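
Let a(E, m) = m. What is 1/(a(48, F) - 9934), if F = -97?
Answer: -1/10031 ≈ -9.9691e-5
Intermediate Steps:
1/(a(48, F) - 9934) = 1/(-97 - 9934) = 1/(-10031) = -1/10031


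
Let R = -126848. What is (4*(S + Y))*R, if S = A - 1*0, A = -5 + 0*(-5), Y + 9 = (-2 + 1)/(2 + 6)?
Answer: 7166912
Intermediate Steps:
Y = -73/8 (Y = -9 + (-2 + 1)/(2 + 6) = -9 - 1/8 = -9 - 1*⅛ = -9 - ⅛ = -73/8 ≈ -9.1250)
A = -5 (A = -5 + 0 = -5)
S = -5 (S = -5 - 1*0 = -5 + 0 = -5)
(4*(S + Y))*R = (4*(-5 - 73/8))*(-126848) = (4*(-113/8))*(-126848) = -113/2*(-126848) = 7166912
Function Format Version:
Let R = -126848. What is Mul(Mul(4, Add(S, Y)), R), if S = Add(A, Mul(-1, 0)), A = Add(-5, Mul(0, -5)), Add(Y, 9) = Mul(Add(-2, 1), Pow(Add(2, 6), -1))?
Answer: 7166912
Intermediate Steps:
Y = Rational(-73, 8) (Y = Add(-9, Mul(Add(-2, 1), Pow(Add(2, 6), -1))) = Add(-9, Mul(-1, Pow(8, -1))) = Add(-9, Mul(-1, Rational(1, 8))) = Add(-9, Rational(-1, 8)) = Rational(-73, 8) ≈ -9.1250)
A = -5 (A = Add(-5, 0) = -5)
S = -5 (S = Add(-5, Mul(-1, 0)) = Add(-5, 0) = -5)
Mul(Mul(4, Add(S, Y)), R) = Mul(Mul(4, Add(-5, Rational(-73, 8))), -126848) = Mul(Mul(4, Rational(-113, 8)), -126848) = Mul(Rational(-113, 2), -126848) = 7166912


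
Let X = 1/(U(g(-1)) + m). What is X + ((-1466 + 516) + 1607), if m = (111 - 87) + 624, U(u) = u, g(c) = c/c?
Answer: 426394/649 ≈ 657.00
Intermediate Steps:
g(c) = 1
m = 648 (m = 24 + 624 = 648)
X = 1/649 (X = 1/(1 + 648) = 1/649 ≈ 0.0015408)
X + ((-1466 + 516) + 1607) = 1/649 + ((-1466 + 516) + 1607) = 1/649 + (-950 + 1607) = 1/649 + 657 = 426394/649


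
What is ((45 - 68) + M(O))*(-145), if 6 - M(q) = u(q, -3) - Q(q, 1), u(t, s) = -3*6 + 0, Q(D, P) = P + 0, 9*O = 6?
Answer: -290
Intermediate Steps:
O = ⅔ (O = (⅑)*6 = ⅔ ≈ 0.66667)
Q(D, P) = P
u(t, s) = -18 (u(t, s) = -18 + 0 = -18)
M(q) = 25 (M(q) = 6 - (-18 - 1*1) = 6 - (-18 - 1) = 6 - 1*(-19) = 6 + 19 = 25)
((45 - 68) + M(O))*(-145) = ((45 - 68) + 25)*(-145) = (-23 + 25)*(-145) = 2*(-145) = -290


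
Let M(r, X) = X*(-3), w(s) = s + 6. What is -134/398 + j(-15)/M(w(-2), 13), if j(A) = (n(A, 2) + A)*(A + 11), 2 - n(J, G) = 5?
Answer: -5647/2587 ≈ -2.1828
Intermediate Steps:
n(J, G) = -3 (n(J, G) = 2 - 1*5 = 2 - 5 = -3)
w(s) = 6 + s
M(r, X) = -3*X
j(A) = (-3 + A)*(11 + A) (j(A) = (-3 + A)*(A + 11) = (-3 + A)*(11 + A))
-134/398 + j(-15)/M(w(-2), 13) = -134/398 + (-33 + (-15)² + 8*(-15))/((-3*13)) = -134*1/398 + (-33 + 225 - 120)/(-39) = -67/199 + 72*(-1/39) = -67/199 - 24/13 = -5647/2587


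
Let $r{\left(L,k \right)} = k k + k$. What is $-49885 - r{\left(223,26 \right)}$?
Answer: $-50587$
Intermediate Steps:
$r{\left(L,k \right)} = k + k^{2}$ ($r{\left(L,k \right)} = k^{2} + k = k + k^{2}$)
$-49885 - r{\left(223,26 \right)} = -49885 - 26 \left(1 + 26\right) = -49885 - 26 \cdot 27 = -49885 - 702 = -50587$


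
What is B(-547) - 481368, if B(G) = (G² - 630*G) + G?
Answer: 161904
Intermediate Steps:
B(G) = G² - 629*G
B(-547) - 481368 = -547*(-629 - 547) - 481368 = -547*(-1176) - 481368 = 643272 - 481368 = 161904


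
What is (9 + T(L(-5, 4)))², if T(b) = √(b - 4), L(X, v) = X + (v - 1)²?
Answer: 81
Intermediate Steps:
L(X, v) = X + (-1 + v)²
T(b) = √(-4 + b)
(9 + T(L(-5, 4)))² = (9 + √(-4 + (-5 + (-1 + 4)²)))² = (9 + √(-4 + (-5 + 3²)))² = (9 + √(-4 + (-5 + 9)))² = (9 + √(-4 + 4))² = (9 + √0)² = (9 + 0)² = 9² = 81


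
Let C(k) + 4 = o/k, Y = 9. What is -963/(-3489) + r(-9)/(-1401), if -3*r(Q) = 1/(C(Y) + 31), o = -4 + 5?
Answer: 36578471/132521524 ≈ 0.27602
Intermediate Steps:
o = 1
C(k) = -4 + 1/k
r(Q) = -3/244 (r(Q) = -1/(3*((-4 + 1/9) + 31)) = -1/(3*((-4 + ⅑) + 31)) = -1/(3*(-35/9 + 31)) = -1/(3*244/9) = -⅓*9/244 = -3/244)
-963/(-3489) + r(-9)/(-1401) = -963/(-3489) - 3/244/(-1401) = -963*(-1/3489) - 3/244*(-1/1401) = 321/1163 + 1/113948 = 36578471/132521524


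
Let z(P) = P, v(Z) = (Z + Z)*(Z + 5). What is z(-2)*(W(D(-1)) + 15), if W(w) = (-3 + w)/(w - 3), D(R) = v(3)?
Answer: -32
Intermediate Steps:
v(Z) = 2*Z*(5 + Z) (v(Z) = (2*Z)*(5 + Z) = 2*Z*(5 + Z))
D(R) = 48 (D(R) = 2*3*(5 + 3) = 2*3*8 = 48)
W(w) = 1 (W(w) = (-3 + w)/(-3 + w) = 1)
z(-2)*(W(D(-1)) + 15) = -2*(1 + 15) = -2*16 = -32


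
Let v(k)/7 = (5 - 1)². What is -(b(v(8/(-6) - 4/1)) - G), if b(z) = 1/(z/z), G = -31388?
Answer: -31389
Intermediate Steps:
v(k) = 112 (v(k) = 7*(5 - 1)² = 7*4² = 7*16 = 112)
b(z) = 1 (b(z) = 1/1 = 1)
-(b(v(8/(-6) - 4/1)) - G) = -(1 - 1*(-31388)) = -(1 + 31388) = -1*31389 = -31389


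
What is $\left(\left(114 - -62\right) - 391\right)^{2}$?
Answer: $46225$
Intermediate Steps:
$\left(\left(114 - -62\right) - 391\right)^{2} = \left(\left(114 + 62\right) - 391\right)^{2} = \left(176 - 391\right)^{2} = \left(-215\right)^{2} = 46225$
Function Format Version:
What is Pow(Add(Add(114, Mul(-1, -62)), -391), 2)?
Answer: 46225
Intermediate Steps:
Pow(Add(Add(114, Mul(-1, -62)), -391), 2) = Pow(Add(Add(114, 62), -391), 2) = Pow(Add(176, -391), 2) = Pow(-215, 2) = 46225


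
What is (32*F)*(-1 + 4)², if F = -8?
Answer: -2304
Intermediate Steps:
(32*F)*(-1 + 4)² = (32*(-8))*(-1 + 4)² = -256*3² = -256*9 = -2304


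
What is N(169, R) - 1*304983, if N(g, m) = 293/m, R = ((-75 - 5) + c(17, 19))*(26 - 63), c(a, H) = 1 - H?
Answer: -1105868065/3626 ≈ -3.0498e+5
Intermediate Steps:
R = 3626 (R = ((-75 - 5) + (1 - 1*19))*(26 - 63) = (-80 + (1 - 19))*(-37) = (-80 - 18)*(-37) = -98*(-37) = 3626)
N(169, R) - 1*304983 = 293/3626 - 1*304983 = 293*(1/3626) - 304983 = 293/3626 - 304983 = -1105868065/3626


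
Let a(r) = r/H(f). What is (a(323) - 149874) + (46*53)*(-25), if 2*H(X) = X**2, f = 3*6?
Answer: -34153165/162 ≈ -2.1082e+5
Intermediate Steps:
f = 18
H(X) = X**2/2
a(r) = r/162 (a(r) = r/(((1/2)*18**2)) = r/(((1/2)*324)) = r/162)
(a(323) - 149874) + (46*53)*(-25) = ((1/162)*323 - 149874) + (46*53)*(-25) = (323/162 - 149874) + 2438*(-25) = -24279265/162 - 60950 = -34153165/162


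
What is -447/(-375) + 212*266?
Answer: 7049149/125 ≈ 56393.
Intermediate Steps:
-447/(-375) + 212*266 = -447*(-1/375) + 56392 = 149/125 + 56392 = 7049149/125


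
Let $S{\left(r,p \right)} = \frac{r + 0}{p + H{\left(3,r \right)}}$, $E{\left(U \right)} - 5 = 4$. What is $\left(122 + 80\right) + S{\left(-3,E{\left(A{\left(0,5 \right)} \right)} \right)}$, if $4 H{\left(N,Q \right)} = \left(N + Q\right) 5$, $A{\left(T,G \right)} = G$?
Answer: $\frac{605}{3} \approx 201.67$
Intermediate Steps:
$H{\left(N,Q \right)} = \frac{5 N}{4} + \frac{5 Q}{4}$ ($H{\left(N,Q \right)} = \frac{\left(N + Q\right) 5}{4} = \frac{5 N + 5 Q}{4} = \frac{5 N}{4} + \frac{5 Q}{4}$)
$E{\left(U \right)} = 9$ ($E{\left(U \right)} = 5 + 4 = 9$)
$S{\left(r,p \right)} = \frac{r}{\frac{15}{4} + p + \frac{5 r}{4}}$ ($S{\left(r,p \right)} = \frac{r + 0}{p + \left(\frac{5}{4} \cdot 3 + \frac{5 r}{4}\right)} = \frac{r}{p + \left(\frac{15}{4} + \frac{5 r}{4}\right)} = \frac{r}{\frac{15}{4} + p + \frac{5 r}{4}}$)
$\left(122 + 80\right) + S{\left(-3,E{\left(A{\left(0,5 \right)} \right)} \right)} = \left(122 + 80\right) + 4 \left(-3\right) \frac{1}{15 + 4 \cdot 9 + 5 \left(-3\right)} = 202 + 4 \left(-3\right) \frac{1}{15 + 36 - 15} = 202 + 4 \left(-3\right) \frac{1}{36} = 202 - \frac{1}{3} = \frac{605}{3}$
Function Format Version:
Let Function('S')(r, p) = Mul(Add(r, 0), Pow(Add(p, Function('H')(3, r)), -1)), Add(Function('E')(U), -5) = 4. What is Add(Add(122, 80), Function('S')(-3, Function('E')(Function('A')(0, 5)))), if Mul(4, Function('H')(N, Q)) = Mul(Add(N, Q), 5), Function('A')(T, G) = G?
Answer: Rational(605, 3) ≈ 201.67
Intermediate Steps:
Function('H')(N, Q) = Add(Mul(Rational(5, 4), N), Mul(Rational(5, 4), Q)) (Function('H')(N, Q) = Mul(Rational(1, 4), Mul(Add(N, Q), 5)) = Mul(Rational(1, 4), Add(Mul(5, N), Mul(5, Q))) = Add(Mul(Rational(5, 4), N), Mul(Rational(5, 4), Q)))
Function('E')(U) = 9 (Function('E')(U) = Add(5, 4) = 9)
Function('S')(r, p) = Mul(r, Pow(Add(Rational(15, 4), p, Mul(Rational(5, 4), r)), -1)) (Function('S')(r, p) = Mul(Add(r, 0), Pow(Add(p, Add(Mul(Rational(5, 4), 3), Mul(Rational(5, 4), r))), -1)) = Mul(r, Pow(Add(p, Add(Rational(15, 4), Mul(Rational(5, 4), r))), -1)) = Mul(r, Pow(Add(Rational(15, 4), p, Mul(Rational(5, 4), r)), -1)))
Add(Add(122, 80), Function('S')(-3, Function('E')(Function('A')(0, 5)))) = Add(Add(122, 80), Mul(4, -3, Pow(Add(15, Mul(4, 9), Mul(5, -3)), -1))) = Add(202, Mul(4, -3, Pow(Add(15, 36, -15), -1))) = Add(202, Mul(4, -3, Pow(36, -1))) = Add(202, Mul(4, -3, Rational(1, 36))) = Add(202, Rational(-1, 3)) = Rational(605, 3)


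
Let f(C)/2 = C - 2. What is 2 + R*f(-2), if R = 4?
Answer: -30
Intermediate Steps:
f(C) = -4 + 2*C (f(C) = 2*(C - 2) = 2*(-2 + C) = -4 + 2*C)
2 + R*f(-2) = 2 + 4*(-4 + 2*(-2)) = 2 + 4*(-4 - 4) = 2 + 4*(-8) = 2 - 32 = -30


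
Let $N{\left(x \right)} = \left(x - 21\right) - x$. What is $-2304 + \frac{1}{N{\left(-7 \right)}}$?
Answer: $- \frac{48385}{21} \approx -2304.0$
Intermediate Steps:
$N{\left(x \right)} = -21$ ($N{\left(x \right)} = \left(-21 + x\right) - x = -21$)
$-2304 + \frac{1}{N{\left(-7 \right)}} = -2304 + \frac{1}{-21} = -2304 - \frac{1}{21} = - \frac{48385}{21}$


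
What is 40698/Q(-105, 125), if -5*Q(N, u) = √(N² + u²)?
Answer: -20349*√1066/533 ≈ -1246.5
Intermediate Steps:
Q(N, u) = -√(N² + u²)/5
40698/Q(-105, 125) = 40698/((-√((-105)² + 125²)/5)) = 40698/((-√(11025 + 15625)/5)) = 40698/((-√1066)) = 40698*(-√1066/1066) = -20349*√1066/533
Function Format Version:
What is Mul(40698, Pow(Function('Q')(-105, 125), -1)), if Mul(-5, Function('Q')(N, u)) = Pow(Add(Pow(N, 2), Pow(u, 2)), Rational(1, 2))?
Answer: Mul(Rational(-20349, 533), Pow(1066, Rational(1, 2))) ≈ -1246.5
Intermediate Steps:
Function('Q')(N, u) = Mul(Rational(-1, 5), Pow(Add(Pow(N, 2), Pow(u, 2)), Rational(1, 2)))
Mul(40698, Pow(Function('Q')(-105, 125), -1)) = Mul(40698, Pow(Mul(Rational(-1, 5), Pow(Add(Pow(-105, 2), Pow(125, 2)), Rational(1, 2))), -1)) = Mul(40698, Pow(Mul(Rational(-1, 5), Pow(Add(11025, 15625), Rational(1, 2))), -1)) = Mul(40698, Pow(Mul(Rational(-1, 5), Pow(26650, Rational(1, 2))), -1)) = Mul(40698, Pow(Mul(Rational(-1, 5), Mul(5, Pow(1066, Rational(1, 2)))), -1)) = Mul(40698, Pow(Mul(-1, Pow(1066, Rational(1, 2))), -1)) = Mul(40698, Mul(Rational(-1, 1066), Pow(1066, Rational(1, 2)))) = Mul(Rational(-20349, 533), Pow(1066, Rational(1, 2)))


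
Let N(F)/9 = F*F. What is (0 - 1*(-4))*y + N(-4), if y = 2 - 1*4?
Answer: 136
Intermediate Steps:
N(F) = 9*F² (N(F) = 9*(F*F) = 9*F²)
y = -2 (y = 2 - 4 = -2)
(0 - 1*(-4))*y + N(-4) = (0 - 1*(-4))*(-2) + 9*(-4)² = (0 + 4)*(-2) + 9*16 = 4*(-2) + 144 = -8 + 144 = 136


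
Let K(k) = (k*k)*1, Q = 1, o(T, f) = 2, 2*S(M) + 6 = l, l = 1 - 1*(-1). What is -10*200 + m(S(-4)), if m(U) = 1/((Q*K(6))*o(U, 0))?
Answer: -143999/72 ≈ -2000.0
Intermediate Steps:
l = 2 (l = 1 + 1 = 2)
S(M) = -2 (S(M) = -3 + (1/2)*2 = -3 + 1 = -2)
K(k) = k**2 (K(k) = k**2*1 = k**2)
m(U) = 1/72 (m(U) = 1/((1*6**2)*2) = 1/((1*36)*2) = 1/(36*2) = 1/72)
-10*200 + m(S(-4)) = -10*200 + 1/72 = -2000 + 1/72 = -143999/72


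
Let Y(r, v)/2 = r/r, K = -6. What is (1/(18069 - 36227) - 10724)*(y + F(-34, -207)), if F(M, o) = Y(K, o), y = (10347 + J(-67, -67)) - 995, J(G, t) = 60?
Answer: -916577131851/9079 ≈ -1.0096e+8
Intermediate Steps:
y = 9412 (y = (10347 + 60) - 995 = 10407 - 995 = 9412)
Y(r, v) = 2 (Y(r, v) = 2*(r/r) = 2*1 = 2)
F(M, o) = 2
(1/(18069 - 36227) - 10724)*(y + F(-34, -207)) = (1/(18069 - 36227) - 10724)*(9412 + 2) = (1/(-18158) - 10724)*9414 = (-1/18158 - 10724)*9414 = -194726393/18158*9414 = -916577131851/9079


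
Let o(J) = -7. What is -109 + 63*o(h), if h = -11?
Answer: -550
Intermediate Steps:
-109 + 63*o(h) = -109 + 63*(-7) = -109 - 441 = -550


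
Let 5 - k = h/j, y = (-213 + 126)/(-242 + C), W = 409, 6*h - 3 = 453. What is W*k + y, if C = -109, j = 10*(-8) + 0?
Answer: 5695087/2340 ≈ 2433.8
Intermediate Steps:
h = 76 (h = ½ + (⅙)*453 = ½ + 151/2 = 76)
j = -80 (j = -80 + 0 = -80)
y = 29/117 (y = (-213 + 126)/(-242 - 109) = -87/(-351) = -87*(-1/351) = 29/117 ≈ 0.24786)
k = 119/20 (k = 5 - 76/(-80) = 5 - 76*(-1)/80 = 5 - 1*(-19/20) = 5 + 19/20 = 119/20 ≈ 5.9500)
W*k + y = 409*(119/20) + 29/117 = 48671/20 + 29/117 = 5695087/2340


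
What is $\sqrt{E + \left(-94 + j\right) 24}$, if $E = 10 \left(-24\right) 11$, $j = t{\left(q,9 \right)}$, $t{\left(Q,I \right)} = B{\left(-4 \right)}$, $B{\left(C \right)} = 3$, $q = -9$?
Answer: $6 i \sqrt{134} \approx 69.455 i$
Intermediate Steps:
$t{\left(Q,I \right)} = 3$
$j = 3$
$E = -2640$ ($E = \left(-240\right) 11 = -2640$)
$\sqrt{E + \left(-94 + j\right) 24} = \sqrt{-2640 + \left(-94 + 3\right) 24} = \sqrt{-2640 - 2184} = \sqrt{-4824} = 6 i \sqrt{134}$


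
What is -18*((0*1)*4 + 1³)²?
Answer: -18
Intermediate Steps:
-18*((0*1)*4 + 1³)² = -18*(0*4 + 1)² = -18*(0 + 1)² = -18*1² = -18*1 = -18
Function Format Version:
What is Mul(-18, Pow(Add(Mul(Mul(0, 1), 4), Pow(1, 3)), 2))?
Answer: -18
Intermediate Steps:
Mul(-18, Pow(Add(Mul(Mul(0, 1), 4), Pow(1, 3)), 2)) = Mul(-18, Pow(Add(Mul(0, 4), 1), 2)) = Mul(-18, Pow(Add(0, 1), 2)) = Mul(-18, Pow(1, 2)) = Mul(-18, 1) = -18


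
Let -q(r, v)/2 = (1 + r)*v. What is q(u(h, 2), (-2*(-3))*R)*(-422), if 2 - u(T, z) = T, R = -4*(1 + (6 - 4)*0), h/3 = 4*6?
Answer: 1397664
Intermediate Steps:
h = 72 (h = 3*(4*6) = 3*24 = 72)
R = -4 (R = -4*(1 + 2*0) = -4*(1 + 0) = -4*1 = -4)
u(T, z) = 2 - T
q(r, v) = -2*v*(1 + r) (q(r, v) = -2*(1 + r)*v = -2*v*(1 + r))
q(u(h, 2), (-2*(-3))*R)*(-422) = -2*-2*(-3)*(-4)*(1 + (2 - 1*72))*(-422) = -2*6*(-4)*(1 + (2 - 72))*(-422) = -2*(-24)*(1 - 70)*(-422) = -2*(-24)*(-69)*(-422) = -3312*(-422) = 1397664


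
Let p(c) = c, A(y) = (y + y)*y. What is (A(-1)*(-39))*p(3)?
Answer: -234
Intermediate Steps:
A(y) = 2*y**2 (A(y) = (2*y)*y = 2*y**2)
(A(-1)*(-39))*p(3) = ((2*(-1)**2)*(-39))*3 = ((2*1)*(-39))*3 = (2*(-39))*3 = -78*3 = -234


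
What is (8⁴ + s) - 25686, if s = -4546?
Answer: -26136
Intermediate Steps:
(8⁴ + s) - 25686 = (8⁴ - 4546) - 25686 = (4096 - 4546) - 25686 = -450 - 25686 = -26136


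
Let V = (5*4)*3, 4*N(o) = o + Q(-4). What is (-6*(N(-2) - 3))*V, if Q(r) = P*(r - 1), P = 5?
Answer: 3510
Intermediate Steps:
Q(r) = -5 + 5*r (Q(r) = 5*(r - 1) = 5*(-1 + r) = -5 + 5*r)
N(o) = -25/4 + o/4 (N(o) = (o + (-5 + 5*(-4)))/4 = (o + (-5 - 20))/4 = (o - 25)/4 = (-25 + o)/4 = -25/4 + o/4)
V = 60 (V = 20*3 = 60)
(-6*(N(-2) - 3))*V = -6*((-25/4 + (1/4)*(-2)) - 3)*60 = -6*((-25/4 - 1/2) - 3)*60 = -6*(-27/4 - 3)*60 = -6*(-39/4)*60 = (117/2)*60 = 3510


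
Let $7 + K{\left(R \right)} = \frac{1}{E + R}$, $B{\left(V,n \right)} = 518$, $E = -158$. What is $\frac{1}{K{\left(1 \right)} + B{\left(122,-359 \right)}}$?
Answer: $\frac{157}{80226} \approx 0.001957$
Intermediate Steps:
$K{\left(R \right)} = -7 + \frac{1}{-158 + R}$
$\frac{1}{K{\left(1 \right)} + B{\left(122,-359 \right)}} = \frac{1}{\frac{1107 - 7}{-158 + 1} + 518} = \frac{1}{\frac{1107 - 7}{-157} + 518} = \frac{1}{\left(- \frac{1}{157}\right) 1100 + 518} = \frac{1}{- \frac{1100}{157} + 518} = \frac{1}{\frac{80226}{157}} = \frac{157}{80226}$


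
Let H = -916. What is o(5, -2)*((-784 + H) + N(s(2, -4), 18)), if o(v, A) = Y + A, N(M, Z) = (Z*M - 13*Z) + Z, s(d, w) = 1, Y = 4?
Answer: -3796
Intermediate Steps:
N(M, Z) = -12*Z + M*Z (N(M, Z) = (M*Z - 13*Z) + Z = (-13*Z + M*Z) + Z = -12*Z + M*Z)
o(v, A) = 4 + A
o(5, -2)*((-784 + H) + N(s(2, -4), 18)) = (4 - 2)*((-784 - 916) + 18*(-12 + 1)) = 2*(-1700 + 18*(-11)) = 2*(-1700 - 198) = 2*(-1898) = -3796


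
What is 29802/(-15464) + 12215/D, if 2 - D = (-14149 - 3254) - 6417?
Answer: -130262621/92095852 ≈ -1.4144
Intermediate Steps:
D = 23822 (D = 2 - ((-14149 - 3254) - 6417) = 2 - (-17403 - 6417) = 2 - 1*(-23820) = 2 + 23820 = 23822)
29802/(-15464) + 12215/D = 29802/(-15464) + 12215/23822 = 29802*(-1/15464) + 12215*(1/23822) = -14901/7732 + 12215/23822 = -130262621/92095852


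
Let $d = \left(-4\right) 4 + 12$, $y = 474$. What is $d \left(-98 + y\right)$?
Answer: $-1504$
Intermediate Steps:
$d = -4$ ($d = -16 + 12 = -4$)
$d \left(-98 + y\right) = - 4 \left(-98 + 474\right) = \left(-4\right) 376 = -1504$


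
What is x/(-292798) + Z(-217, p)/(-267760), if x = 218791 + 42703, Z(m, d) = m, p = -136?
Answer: -34977048137/39199796240 ≈ -0.89228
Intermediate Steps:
x = 261494
x/(-292798) + Z(-217, p)/(-267760) = 261494/(-292798) - 217/(-267760) = 261494*(-1/292798) - 217*(-1/267760) = -130747/146399 + 217/267760 = -34977048137/39199796240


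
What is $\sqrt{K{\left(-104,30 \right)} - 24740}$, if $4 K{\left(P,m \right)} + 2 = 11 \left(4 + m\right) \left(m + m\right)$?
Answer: $\frac{i \sqrt{76522}}{2} \approx 138.31 i$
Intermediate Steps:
$K{\left(P,m \right)} = - \frac{1}{2} + \frac{11 m \left(4 + m\right)}{2}$ ($K{\left(P,m \right)} = - \frac{1}{2} + \frac{11 \left(4 + m\right) \left(m + m\right)}{4} = - \frac{1}{2} + \frac{11 \left(4 + m\right) 2 m}{4} = - \frac{1}{2} + \frac{11 \cdot 2 m \left(4 + m\right)}{4} = - \frac{1}{2} + \frac{22 m \left(4 + m\right)}{4} = - \frac{1}{2} + \frac{11 m \left(4 + m\right)}{2}$)
$\sqrt{K{\left(-104,30 \right)} - 24740} = \sqrt{\left(- \frac{1}{2} + 22 \cdot 30 + \frac{11 \cdot 30^{2}}{2}\right) - 24740} = \sqrt{\left(- \frac{1}{2} + 660 + \frac{11}{2} \cdot 900\right) - 24740} = \sqrt{\left(- \frac{1}{2} + 660 + 4950\right) - 24740} = \sqrt{\frac{11219}{2} - 24740} = \sqrt{- \frac{38261}{2}} = \frac{i \sqrt{76522}}{2}$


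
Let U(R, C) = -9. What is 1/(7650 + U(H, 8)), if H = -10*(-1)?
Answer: 1/7641 ≈ 0.00013087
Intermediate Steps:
H = 10
1/(7650 + U(H, 8)) = 1/(7650 - 9) = 1/7641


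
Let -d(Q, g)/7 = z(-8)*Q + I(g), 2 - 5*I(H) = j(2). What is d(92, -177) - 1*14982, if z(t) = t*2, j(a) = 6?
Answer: -23362/5 ≈ -4672.4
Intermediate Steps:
I(H) = -⅘ (I(H) = ⅖ - ⅕*6 = ⅖ - 6/5 = -⅘)
z(t) = 2*t
d(Q, g) = 28/5 + 112*Q (d(Q, g) = -7*((2*(-8))*Q - ⅘) = -7*(-16*Q - ⅘) = -7*(-⅘ - 16*Q) = 28/5 + 112*Q)
d(92, -177) - 1*14982 = (28/5 + 112*92) - 1*14982 = (28/5 + 10304) - 14982 = 51548/5 - 14982 = -23362/5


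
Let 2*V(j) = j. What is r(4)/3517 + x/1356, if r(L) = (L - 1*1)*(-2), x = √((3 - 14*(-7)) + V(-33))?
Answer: -6/3517 + 13*√2/2712 ≈ 0.0050730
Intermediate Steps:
V(j) = j/2
x = 13*√2/2 (x = √((3 - 14*(-7)) + (½)*(-33)) = √((3 + 98) - 33/2) = √(101 - 33/2) = √(169/2) = 13*√2/2 ≈ 9.1924)
r(L) = 2 - 2*L (r(L) = (L - 1)*(-2) = (-1 + L)*(-2) = 2 - 2*L)
r(4)/3517 + x/1356 = (2 - 2*4)/3517 + (13*√2/2)/1356 = (2 - 8)*(1/3517) + (13*√2/2)*(1/1356) = -6*1/3517 + 13*√2/2712 = -6/3517 + 13*√2/2712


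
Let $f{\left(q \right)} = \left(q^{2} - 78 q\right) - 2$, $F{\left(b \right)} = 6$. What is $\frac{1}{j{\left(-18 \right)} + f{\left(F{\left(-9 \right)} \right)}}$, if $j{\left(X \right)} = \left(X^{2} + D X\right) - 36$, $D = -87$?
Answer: $\frac{1}{1420} \approx 0.00070423$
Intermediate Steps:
$j{\left(X \right)} = -36 + X^{2} - 87 X$ ($j{\left(X \right)} = \left(X^{2} - 87 X\right) - 36 = -36 + X^{2} - 87 X$)
$f{\left(q \right)} = -2 + q^{2} - 78 q$
$\frac{1}{j{\left(-18 \right)} + f{\left(F{\left(-9 \right)} \right)}} = \frac{1}{\left(-36 + \left(-18\right)^{2} - -1566\right) - \left(470 - 36\right)} = \frac{1}{\left(-36 + 324 + 1566\right) - 434} = \frac{1}{1854 - 434} = \frac{1}{1420}$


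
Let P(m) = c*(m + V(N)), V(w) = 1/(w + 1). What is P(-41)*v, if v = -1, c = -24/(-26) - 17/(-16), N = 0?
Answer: 2065/26 ≈ 79.423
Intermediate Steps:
V(w) = 1/(1 + w)
c = 413/208 (c = -24*(-1/26) - 17*(-1/16) = 12/13 + 17/16 = 413/208 ≈ 1.9856)
P(m) = 413/208 + 413*m/208 (P(m) = 413*(m + 1/(1 + 0))/208 = 413*(m + 1/1)/208 = 413*(m + 1)/208 = 413*(1 + m)/208 = 413/208 + 413*m/208)
P(-41)*v = (413/208 + (413/208)*(-41))*(-1) = (413/208 - 16933/208)*(-1) = -2065/26*(-1) = 2065/26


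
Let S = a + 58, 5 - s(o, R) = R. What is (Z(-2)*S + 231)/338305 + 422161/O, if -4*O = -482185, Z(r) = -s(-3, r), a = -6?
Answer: 10385683233/2965919935 ≈ 3.5017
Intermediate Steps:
s(o, R) = 5 - R
Z(r) = -5 + r (Z(r) = -(5 - r) = -5 + r)
S = 52 (S = -6 + 58 = 52)
O = 482185/4 (O = -¼*(-482185) = 482185/4 ≈ 1.2055e+5)
(Z(-2)*S + 231)/338305 + 422161/O = ((-5 - 2)*52 + 231)/338305 + 422161/(482185/4) = (-7*52 + 231)*(1/338305) + 422161*(4/482185) = (-364 + 231)*(1/338305) + 1688644/482185 = -133*1/338305 + 1688644/482185 = -133/338305 + 1688644/482185 = 10385683233/2965919935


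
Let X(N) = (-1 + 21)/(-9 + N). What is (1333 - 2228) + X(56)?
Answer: -42045/47 ≈ -894.57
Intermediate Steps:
X(N) = 20/(-9 + N)
(1333 - 2228) + X(56) = (1333 - 2228) + 20/(-9 + 56) = -895 + 20/47 = -42045/47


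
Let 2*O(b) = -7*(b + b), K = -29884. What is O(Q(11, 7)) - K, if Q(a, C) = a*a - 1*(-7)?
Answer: 28988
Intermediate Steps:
Q(a, C) = 7 + a**2 (Q(a, C) = a**2 + 7 = 7 + a**2)
O(b) = -7*b (O(b) = (-7*(b + b))/2 = (-14*b)/2 = -7*b)
O(Q(11, 7)) - K = -7*(7 + 11**2) - 1*(-29884) = -7*(7 + 121) + 29884 = -7*128 + 29884 = -896 + 29884 = 28988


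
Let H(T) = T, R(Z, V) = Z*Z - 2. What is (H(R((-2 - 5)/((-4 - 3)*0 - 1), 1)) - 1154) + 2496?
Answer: 1389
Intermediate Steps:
R(Z, V) = -2 + Z² (R(Z, V) = Z² - 2 = -2 + Z²)
(H(R((-2 - 5)/((-4 - 3)*0 - 1), 1)) - 1154) + 2496 = ((-2 + ((-2 - 5)/((-4 - 3)*0 - 1))²) - 1154) + 2496 = ((-2 + (-7/(-7*0 - 1))²) - 1154) + 2496 = ((-2 + (-7/(0 - 1))²) - 1154) + 2496 = ((-2 + (-7/(-1))²) - 1154) + 2496 = ((-2 + (-7*(-1))²) - 1154) + 2496 = ((-2 + 7²) - 1154) + 2496 = ((-2 + 49) - 1154) + 2496 = (47 - 1154) + 2496 = -1107 + 2496 = 1389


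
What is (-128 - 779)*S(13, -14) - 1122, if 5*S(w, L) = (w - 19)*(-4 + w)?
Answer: 43368/5 ≈ 8673.6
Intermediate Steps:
S(w, L) = (-19 + w)*(-4 + w)/5 (S(w, L) = ((w - 19)*(-4 + w))/5 = ((-19 + w)*(-4 + w))/5 = (-19 + w)*(-4 + w)/5)
(-128 - 779)*S(13, -14) - 1122 = (-128 - 779)*(76/5 - 23/5*13 + (⅕)*13²) - 1122 = -907*(76/5 - 299/5 + (⅕)*169) - 1122 = -907*(76/5 - 299/5 + 169/5) - 1122 = -907*(-54/5) - 1122 = 48978/5 - 1122 = 43368/5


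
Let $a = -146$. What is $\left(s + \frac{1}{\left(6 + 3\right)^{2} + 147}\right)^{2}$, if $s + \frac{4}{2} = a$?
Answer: $\frac{1138590049}{51984} \approx 21903.0$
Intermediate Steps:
$s = -148$ ($s = -2 - 146 = -148$)
$\left(s + \frac{1}{\left(6 + 3\right)^{2} + 147}\right)^{2} = \left(-148 + \frac{1}{\left(6 + 3\right)^{2} + 147}\right)^{2} = \left(-148 + \frac{1}{9^{2} + 147}\right)^{2} = \left(-148 + \frac{1}{81 + 147}\right)^{2} = \left(-148 + \frac{1}{228}\right)^{2} = \left(- \frac{33743}{228}\right)^{2} = \frac{1138590049}{51984}$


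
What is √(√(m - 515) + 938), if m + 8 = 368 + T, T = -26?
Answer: √(938 + I*√181) ≈ 30.628 + 0.2196*I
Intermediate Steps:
m = 334 (m = -8 + (368 - 26) = -8 + 342 = 334)
√(√(m - 515) + 938) = √(√(334 - 515) + 938) = √(√(-181) + 938) = √(I*√181 + 938) = √(938 + I*√181)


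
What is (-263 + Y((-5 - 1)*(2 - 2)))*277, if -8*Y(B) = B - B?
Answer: -72851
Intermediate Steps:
Y(B) = 0 (Y(B) = -(B - B)/8 = -⅛*0 = 0)
(-263 + Y((-5 - 1)*(2 - 2)))*277 = (-263 + 0)*277 = -263*277 = -72851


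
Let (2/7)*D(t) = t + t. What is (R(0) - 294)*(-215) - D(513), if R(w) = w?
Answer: 59619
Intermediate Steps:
D(t) = 7*t (D(t) = 7*(t + t)/2 = 7*(2*t)/2 = 7*t)
(R(0) - 294)*(-215) - D(513) = (0 - 294)*(-215) - 7*513 = -294*(-215) - 1*3591 = 63210 - 3591 = 59619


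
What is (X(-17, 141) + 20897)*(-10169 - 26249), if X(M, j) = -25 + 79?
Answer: -762993518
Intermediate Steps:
X(M, j) = 54
(X(-17, 141) + 20897)*(-10169 - 26249) = (54 + 20897)*(-10169 - 26249) = 20951*(-36418) = -762993518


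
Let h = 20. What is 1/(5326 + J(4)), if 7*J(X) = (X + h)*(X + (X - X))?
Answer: 7/37378 ≈ 0.00018728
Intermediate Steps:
J(X) = X*(20 + X)/7 (J(X) = ((X + 20)*(X + (X - X)))/7 = ((20 + X)*(X + 0))/7 = ((20 + X)*X)/7 = (X*(20 + X))/7 = X*(20 + X)/7)
1/(5326 + J(4)) = 1/(5326 + (⅐)*4*(20 + 4)) = 1/(5326 + (⅐)*4*24) = 1/(5326 + 96/7) = 1/(37378/7) = 7/37378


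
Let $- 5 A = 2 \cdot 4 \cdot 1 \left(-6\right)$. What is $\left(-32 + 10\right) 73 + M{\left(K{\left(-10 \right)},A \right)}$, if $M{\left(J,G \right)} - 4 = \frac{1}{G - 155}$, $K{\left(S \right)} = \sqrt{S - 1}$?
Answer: $- \frac{1164659}{727} \approx -1602.0$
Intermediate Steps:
$A = \frac{48}{5}$ ($A = - \frac{2 \cdot 4 \cdot 1 \left(-6\right)}{5} = - \frac{2 \cdot 4 \left(-6\right)}{5} = - \frac{8 \left(-6\right)}{5} = \left(- \frac{1}{5}\right) \left(-48\right) = \frac{48}{5} \approx 9.6$)
$K{\left(S \right)} = \sqrt{-1 + S}$
$M{\left(J,G \right)} = 4 + \frac{1}{-155 + G}$ ($M{\left(J,G \right)} = 4 + \frac{1}{G - 155} = 4 + \frac{1}{-155 + G}$)
$\left(-32 + 10\right) 73 + M{\left(K{\left(-10 \right)},A \right)} = \left(-32 + 10\right) 73 + \frac{-619 + 4 \cdot \frac{48}{5}}{-155 + \frac{48}{5}} = \left(-22\right) 73 + \frac{-619 + \frac{192}{5}}{- \frac{727}{5}} = -1606 - - \frac{2903}{727} = -1606 + \frac{2903}{727} = - \frac{1164659}{727}$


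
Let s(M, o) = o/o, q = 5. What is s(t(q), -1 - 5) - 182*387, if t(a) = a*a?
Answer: -70433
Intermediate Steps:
t(a) = a²
s(M, o) = 1
s(t(q), -1 - 5) - 182*387 = 1 - 182*387 = 1 - 70434 = -70433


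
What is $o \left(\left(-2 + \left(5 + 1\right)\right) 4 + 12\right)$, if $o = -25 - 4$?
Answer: $-812$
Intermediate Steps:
$o = -29$ ($o = -25 - 4 = -29$)
$o \left(\left(-2 + \left(5 + 1\right)\right) 4 + 12\right) = - 29 \left(\left(-2 + \left(5 + 1\right)\right) 4 + 12\right) = - 29 \left(\left(-2 + 6\right) 4 + 12\right) = - 29 \left(4 \cdot 4 + 12\right) = - 29 \left(16 + 12\right) = \left(-29\right) 28 = -812$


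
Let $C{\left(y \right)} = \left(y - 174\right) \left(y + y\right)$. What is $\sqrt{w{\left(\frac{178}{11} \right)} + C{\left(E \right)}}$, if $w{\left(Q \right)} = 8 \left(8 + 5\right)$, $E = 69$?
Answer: $i \sqrt{14386} \approx 119.94 i$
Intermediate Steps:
$w{\left(Q \right)} = 104$ ($w{\left(Q \right)} = 8 \cdot 13 = 104$)
$C{\left(y \right)} = 2 y \left(-174 + y\right)$ ($C{\left(y \right)} = \left(-174 + y\right) 2 y = 2 y \left(-174 + y\right)$)
$\sqrt{w{\left(\frac{178}{11} \right)} + C{\left(E \right)}} = \sqrt{104 + 2 \cdot 69 \left(-174 + 69\right)} = \sqrt{104 + 2 \cdot 69 \left(-105\right)} = \sqrt{104 - 14490} = \sqrt{-14386} = i \sqrt{14386}$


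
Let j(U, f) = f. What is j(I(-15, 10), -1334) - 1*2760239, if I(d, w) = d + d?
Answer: -2761573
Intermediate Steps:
I(d, w) = 2*d
j(I(-15, 10), -1334) - 1*2760239 = -1334 - 1*2760239 = -1334 - 2760239 = -2761573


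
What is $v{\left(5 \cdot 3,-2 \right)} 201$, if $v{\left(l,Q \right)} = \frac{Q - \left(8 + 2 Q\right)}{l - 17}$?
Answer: $603$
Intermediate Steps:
$v{\left(l,Q \right)} = \frac{-8 - Q}{-17 + l}$ ($v{\left(l,Q \right)} = \frac{Q - \left(8 + 2 Q\right)}{-17 + l} = \frac{-8 - Q}{-17 + l}$)
$v{\left(5 \cdot 3,-2 \right)} 201 = \frac{-8 - -2}{-17 + 5 \cdot 3} \cdot 201 = \frac{-8 + 2}{-17 + 15} \cdot 201 = \frac{1}{-2} \left(-6\right) 201 = \left(- \frac{1}{2}\right) \left(-6\right) 201 = 3 \cdot 201 = 603$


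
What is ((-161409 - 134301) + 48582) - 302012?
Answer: -549140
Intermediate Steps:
((-161409 - 134301) + 48582) - 302012 = (-295710 + 48582) - 302012 = -247128 - 302012 = -549140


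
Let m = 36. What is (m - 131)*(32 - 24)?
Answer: -760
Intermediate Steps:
(m - 131)*(32 - 24) = (36 - 131)*(32 - 24) = -95*8 = -760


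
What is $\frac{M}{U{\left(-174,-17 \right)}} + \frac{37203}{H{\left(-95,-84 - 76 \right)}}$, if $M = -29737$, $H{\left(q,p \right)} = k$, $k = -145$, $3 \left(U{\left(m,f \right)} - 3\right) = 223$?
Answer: $- \frac{743679}{1160} \approx -641.1$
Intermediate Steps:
$U{\left(m,f \right)} = \frac{232}{3}$ ($U{\left(m,f \right)} = 3 + \frac{1}{3} \cdot 223 = 3 + \frac{223}{3} = \frac{232}{3}$)
$H{\left(q,p \right)} = -145$
$\frac{M}{U{\left(-174,-17 \right)}} + \frac{37203}{H{\left(-95,-84 - 76 \right)}} = - \frac{29737}{\frac{232}{3}} + \frac{37203}{-145} = \left(-29737\right) \frac{3}{232} + 37203 \left(- \frac{1}{145}\right) = - \frac{89211}{232} - \frac{37203}{145} = - \frac{743679}{1160}$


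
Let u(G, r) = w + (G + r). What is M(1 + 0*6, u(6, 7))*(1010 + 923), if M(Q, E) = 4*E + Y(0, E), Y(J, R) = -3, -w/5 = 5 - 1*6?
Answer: 133377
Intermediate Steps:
w = 5 (w = -5*(5 - 1*6) = -5*(5 - 6) = -5*(-1) = 5)
u(G, r) = 5 + G + r (u(G, r) = 5 + (G + r) = 5 + G + r)
M(Q, E) = -3 + 4*E (M(Q, E) = 4*E - 3 = -3 + 4*E)
M(1 + 0*6, u(6, 7))*(1010 + 923) = (-3 + 4*(5 + 6 + 7))*(1010 + 923) = (-3 + 4*18)*1933 = (-3 + 72)*1933 = 69*1933 = 133377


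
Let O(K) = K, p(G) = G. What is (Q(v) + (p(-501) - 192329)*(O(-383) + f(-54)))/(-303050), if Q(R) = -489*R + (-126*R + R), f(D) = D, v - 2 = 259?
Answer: -42053228/151525 ≈ -277.53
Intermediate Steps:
v = 261 (v = 2 + 259 = 261)
Q(R) = -614*R (Q(R) = -489*R - 125*R = -614*R)
(Q(v) + (p(-501) - 192329)*(O(-383) + f(-54)))/(-303050) = (-614*261 + (-501 - 192329)*(-383 - 54))/(-303050) = (-160254 - 192830*(-437))*(-1/303050) = (-160254 + 84266710)*(-1/303050) = 84106456*(-1/303050) = -42053228/151525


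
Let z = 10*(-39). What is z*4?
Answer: -1560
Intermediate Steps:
z = -390
z*4 = -390*4 = -1560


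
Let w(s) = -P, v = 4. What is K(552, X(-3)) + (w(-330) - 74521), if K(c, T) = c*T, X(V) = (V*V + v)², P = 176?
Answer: 18591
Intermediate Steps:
w(s) = -176 (w(s) = -1*176 = -176)
X(V) = (4 + V²)² (X(V) = (V*V + 4)² = (V² + 4)² = (4 + V²)²)
K(c, T) = T*c
K(552, X(-3)) + (w(-330) - 74521) = (4 + (-3)²)²*552 + (-176 - 74521) = (4 + 9)²*552 - 74697 = 13²*552 - 74697 = 169*552 - 74697 = 93288 - 74697 = 18591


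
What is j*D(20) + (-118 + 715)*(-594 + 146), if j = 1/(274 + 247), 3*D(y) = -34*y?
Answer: -418034408/1563 ≈ -2.6746e+5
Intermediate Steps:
D(y) = -34*y/3 (D(y) = (-34*y)/3 = -34*y/3)
j = 1/521 ≈ 0.0019194
j*D(20) + (-118 + 715)*(-594 + 146) = (-34/3*20)/521 + (-118 + 715)*(-594 + 146) = (1/521)*(-680/3) + 597*(-448) = -680/1563 - 267456 = -418034408/1563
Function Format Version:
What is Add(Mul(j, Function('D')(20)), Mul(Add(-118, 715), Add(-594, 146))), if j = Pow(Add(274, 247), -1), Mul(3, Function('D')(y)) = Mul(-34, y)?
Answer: Rational(-418034408, 1563) ≈ -2.6746e+5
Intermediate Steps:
Function('D')(y) = Mul(Rational(-34, 3), y) (Function('D')(y) = Mul(Rational(1, 3), Mul(-34, y)) = Mul(Rational(-34, 3), y))
j = Rational(1, 521) (j = Pow(521, -1) = Rational(1, 521) ≈ 0.0019194)
Add(Mul(j, Function('D')(20)), Mul(Add(-118, 715), Add(-594, 146))) = Add(Mul(Rational(1, 521), Mul(Rational(-34, 3), 20)), Mul(Add(-118, 715), Add(-594, 146))) = Add(Mul(Rational(1, 521), Rational(-680, 3)), Mul(597, -448)) = Add(Rational(-680, 1563), -267456) = Rational(-418034408, 1563)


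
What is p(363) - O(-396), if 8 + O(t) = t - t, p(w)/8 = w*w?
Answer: 1054160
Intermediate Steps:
p(w) = 8*w² (p(w) = 8*(w*w) = 8*w²)
O(t) = -8 (O(t) = -8 + (t - t) = -8 + 0 = -8)
p(363) - O(-396) = 8*363² - 1*(-8) = 8*131769 + 8 = 1054152 + 8 = 1054160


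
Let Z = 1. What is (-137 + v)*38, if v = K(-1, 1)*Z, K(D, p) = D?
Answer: -5244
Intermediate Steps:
v = -1 (v = -1*1 = -1)
(-137 + v)*38 = (-137 - 1)*38 = -138*38 = -5244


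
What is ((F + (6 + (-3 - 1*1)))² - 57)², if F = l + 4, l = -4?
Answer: 2809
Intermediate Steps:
F = 0 (F = -4 + 4 = 0)
((F + (6 + (-3 - 1*1)))² - 57)² = ((0 + (6 + (-3 - 1*1)))² - 57)² = ((0 + (6 + (-3 - 1)))² - 57)² = ((0 + (6 - 4))² - 57)² = ((0 + 2)² - 57)² = (2² - 57)² = (4 - 57)² = (-53)² = 2809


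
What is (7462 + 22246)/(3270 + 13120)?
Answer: 14854/8195 ≈ 1.8126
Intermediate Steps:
(7462 + 22246)/(3270 + 13120) = 29708/16390 = 29708*(1/16390) = 14854/8195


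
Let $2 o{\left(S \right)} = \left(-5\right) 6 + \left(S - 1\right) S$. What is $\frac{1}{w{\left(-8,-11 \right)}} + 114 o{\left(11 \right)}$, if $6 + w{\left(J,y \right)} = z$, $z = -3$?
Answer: $\frac{41039}{9} \approx 4559.9$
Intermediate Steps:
$w{\left(J,y \right)} = -9$ ($w{\left(J,y \right)} = -6 - 3 = -9$)
$o{\left(S \right)} = -15 + \frac{S \left(-1 + S\right)}{2}$ ($o{\left(S \right)} = \frac{\left(-5\right) 6 + \left(S - 1\right) S}{2} = \frac{-30 + \left(-1 + S\right) S}{2} = \frac{-30 + S \left(-1 + S\right)}{2} = -15 + \frac{S \left(-1 + S\right)}{2}$)
$\frac{1}{w{\left(-8,-11 \right)}} + 114 o{\left(11 \right)} = \frac{1}{-9} + 114 \left(-15 + \frac{11^{2}}{2} - \frac{11}{2}\right) = - \frac{1}{9} + 114 \left(-15 + \frac{1}{2} \cdot 121 - \frac{11}{2}\right) = - \frac{1}{9} + 114 \left(-15 + \frac{121}{2} - \frac{11}{2}\right) = - \frac{1}{9} + 114 \cdot 40 = - \frac{1}{9} + 4560 = \frac{41039}{9}$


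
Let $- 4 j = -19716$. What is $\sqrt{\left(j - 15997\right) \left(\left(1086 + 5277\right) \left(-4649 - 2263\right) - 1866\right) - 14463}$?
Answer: $\sqrt{486802966233} \approx 6.9771 \cdot 10^{5}$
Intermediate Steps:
$j = 4929$ ($j = \left(- \frac{1}{4}\right) \left(-19716\right) = 4929$)
$\sqrt{\left(j - 15997\right) \left(\left(1086 + 5277\right) \left(-4649 - 2263\right) - 1866\right) - 14463} = \sqrt{\left(4929 - 15997\right) \left(\left(1086 + 5277\right) \left(-4649 - 2263\right) - 1866\right) - 14463} = \sqrt{- 11068 \left(6363 \left(-6912\right) - 1866\right) - 14463} = \sqrt{- 11068 \left(-43981056 - 1866\right) - 14463} = \sqrt{\left(-11068\right) \left(-43982922\right) - 14463} = \sqrt{486802980696 - 14463} = \sqrt{486802966233}$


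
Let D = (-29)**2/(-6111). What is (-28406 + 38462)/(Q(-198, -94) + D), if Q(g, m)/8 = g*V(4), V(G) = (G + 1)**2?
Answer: -61452216/241996441 ≈ -0.25394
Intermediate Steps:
D = -841/6111 (D = 841*(-1/6111) = -841/6111 ≈ -0.13762)
V(G) = (1 + G)**2
Q(g, m) = 200*g (Q(g, m) = 8*(g*(1 + 4)**2) = 8*(g*5**2) = 8*(g*25) = 8*(25*g) = 200*g)
(-28406 + 38462)/(Q(-198, -94) + D) = (-28406 + 38462)/(200*(-198) - 841/6111) = 10056/(-39600 - 841/6111) = 10056/(-241996441/6111) = 10056*(-6111/241996441) = -61452216/241996441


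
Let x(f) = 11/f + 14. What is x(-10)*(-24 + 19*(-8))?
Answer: -11352/5 ≈ -2270.4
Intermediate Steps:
x(f) = 14 + 11/f
x(-10)*(-24 + 19*(-8)) = (14 + 11/(-10))*(-24 + 19*(-8)) = (14 + 11*(-⅒))*(-24 - 152) = (14 - 11/10)*(-176) = (129/10)*(-176) = -11352/5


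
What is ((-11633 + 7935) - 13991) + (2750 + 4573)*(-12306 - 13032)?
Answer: -185567863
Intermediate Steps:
((-11633 + 7935) - 13991) + (2750 + 4573)*(-12306 - 13032) = (-3698 - 13991) + 7323*(-25338) = -17689 - 185550174 = -185567863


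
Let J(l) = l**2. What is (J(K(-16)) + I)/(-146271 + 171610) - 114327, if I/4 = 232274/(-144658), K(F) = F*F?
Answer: -209527444306841/1832744531 ≈ -1.1432e+5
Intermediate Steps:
K(F) = F**2
I = -464548/72329 (I = 4*(232274/(-144658)) = 4*(232274*(-1/144658)) = 4*(-116137/72329) = -464548/72329 ≈ -6.4227)
(J(K(-16)) + I)/(-146271 + 171610) - 114327 = (((-16)**2)**2 - 464548/72329)/(-146271 + 171610) - 114327 = (256**2 - 464548/72329)/25339 - 114327 = (65536 - 464548/72329)*(1/25339) - 114327 = (4739688796/72329)*(1/25339) - 114327 = 4739688796/1832744531 - 114327 = -209527444306841/1832744531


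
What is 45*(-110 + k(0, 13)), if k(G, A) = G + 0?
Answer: -4950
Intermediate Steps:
k(G, A) = G
45*(-110 + k(0, 13)) = 45*(-110 + 0) = 45*(-110) = -4950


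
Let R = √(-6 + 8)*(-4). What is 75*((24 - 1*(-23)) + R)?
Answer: 3525 - 300*√2 ≈ 3100.7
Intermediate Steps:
R = -4*√2 (R = √2*(-4) = -4*√2 ≈ -5.6569)
75*((24 - 1*(-23)) + R) = 75*((24 - 1*(-23)) - 4*√2) = 75*((24 + 23) - 4*√2) = 75*(47 - 4*√2) = 3525 - 300*√2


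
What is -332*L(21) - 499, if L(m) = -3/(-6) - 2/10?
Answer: -2993/5 ≈ -598.60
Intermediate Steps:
L(m) = 3/10 (L(m) = -3*(-⅙) - 2*⅒ = ½ - ⅕ = 3/10)
-332*L(21) - 499 = -332*3/10 - 499 = -498/5 - 499 = -2993/5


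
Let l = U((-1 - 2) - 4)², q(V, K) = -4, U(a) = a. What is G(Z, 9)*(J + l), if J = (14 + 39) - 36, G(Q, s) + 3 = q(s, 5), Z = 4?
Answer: -462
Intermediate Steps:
G(Q, s) = -7 (G(Q, s) = -3 - 4 = -7)
J = 17 (J = 53 - 36 = 17)
l = 49 (l = ((-1 - 2) - 4)² = (-3 - 4)² = (-7)² = 49)
G(Z, 9)*(J + l) = -7*(17 + 49) = -7*66 = -462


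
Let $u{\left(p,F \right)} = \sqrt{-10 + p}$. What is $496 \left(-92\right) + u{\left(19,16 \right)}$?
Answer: $-45629$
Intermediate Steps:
$496 \left(-92\right) + u{\left(19,16 \right)} = 496 \left(-92\right) + \sqrt{-10 + 19} = -45632 + \sqrt{9} = -45632 + 3 = -45629$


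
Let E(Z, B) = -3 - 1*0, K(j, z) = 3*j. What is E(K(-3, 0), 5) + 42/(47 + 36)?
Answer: -207/83 ≈ -2.4940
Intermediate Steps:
E(Z, B) = -3 (E(Z, B) = -3 + 0 = -3)
E(K(-3, 0), 5) + 42/(47 + 36) = -3 + 42/(47 + 36) = -3 + 42/83 = -207/83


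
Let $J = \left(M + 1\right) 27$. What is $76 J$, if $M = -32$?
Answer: $-63612$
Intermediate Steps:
$J = -837$ ($J = \left(-32 + 1\right) 27 = \left(-31\right) 27 = -837$)
$76 J = 76 \left(-837\right) = -63612$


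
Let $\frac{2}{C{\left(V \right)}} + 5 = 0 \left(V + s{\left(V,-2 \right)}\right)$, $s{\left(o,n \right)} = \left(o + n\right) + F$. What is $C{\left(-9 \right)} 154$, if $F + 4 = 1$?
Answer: $- \frac{308}{5} \approx -61.6$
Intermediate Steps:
$F = -3$ ($F = -4 + 1 = -3$)
$s{\left(o,n \right)} = -3 + n + o$ ($s{\left(o,n \right)} = \left(o + n\right) - 3 = \left(n + o\right) - 3 = -3 + n + o$)
$C{\left(V \right)} = - \frac{2}{5}$ ($C{\left(V \right)} = \frac{2}{-5 + 0 \left(V - \left(5 - V\right)\right)} = \frac{2}{-5 + 0 \left(V + \left(-5 + V\right)\right)} = \frac{2}{-5 + 0 \left(-5 + 2 V\right)} = \frac{2}{-5 + 0} = \frac{2}{-5} = 2 \left(- \frac{1}{5}\right) = - \frac{2}{5}$)
$C{\left(-9 \right)} 154 = \left(- \frac{2}{5}\right) 154 = - \frac{308}{5}$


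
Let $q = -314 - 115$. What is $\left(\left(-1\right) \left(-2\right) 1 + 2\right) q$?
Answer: $-1716$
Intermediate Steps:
$q = -429$
$\left(\left(-1\right) \left(-2\right) 1 + 2\right) q = \left(\left(-1\right) \left(-2\right) 1 + 2\right) \left(-429\right) = \left(2 \cdot 1 + 2\right) \left(-429\right) = \left(2 + 2\right) \left(-429\right) = 4 \left(-429\right) = -1716$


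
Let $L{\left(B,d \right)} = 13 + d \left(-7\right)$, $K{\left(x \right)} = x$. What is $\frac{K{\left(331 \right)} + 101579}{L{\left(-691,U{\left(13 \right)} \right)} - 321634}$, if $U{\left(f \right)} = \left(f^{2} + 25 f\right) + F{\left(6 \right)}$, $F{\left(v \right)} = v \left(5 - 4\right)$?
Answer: $- \frac{101910}{325121} \approx -0.31345$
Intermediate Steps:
$F{\left(v \right)} = v$ ($F{\left(v \right)} = v 1 = v$)
$U{\left(f \right)} = 6 + f^{2} + 25 f$ ($U{\left(f \right)} = \left(f^{2} + 25 f\right) + 6 = 6 + f^{2} + 25 f$)
$L{\left(B,d \right)} = 13 - 7 d$
$\frac{K{\left(331 \right)} + 101579}{L{\left(-691,U{\left(13 \right)} \right)} - 321634} = \frac{331 + 101579}{\left(13 - 7 \left(6 + 13^{2} + 25 \cdot 13\right)\right) - 321634} = \frac{101910}{\left(13 - 7 \left(6 + 169 + 325\right)\right) - 321634} = \frac{101910}{\left(13 - 3500\right) - 321634} = \frac{101910}{-3487 - 321634} = \frac{101910}{-325121} = 101910 \left(- \frac{1}{325121}\right) = - \frac{101910}{325121}$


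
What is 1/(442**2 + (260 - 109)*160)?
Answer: 1/219524 ≈ 4.5553e-6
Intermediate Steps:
1/(442**2 + (260 - 109)*160) = 1/(195364 + 151*160) = 1/(195364 + 24160) = 1/219524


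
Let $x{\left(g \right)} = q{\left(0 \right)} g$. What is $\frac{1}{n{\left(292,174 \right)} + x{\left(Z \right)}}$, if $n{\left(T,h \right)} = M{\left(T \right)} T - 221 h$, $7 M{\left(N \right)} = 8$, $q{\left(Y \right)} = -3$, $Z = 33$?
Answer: $- \frac{7}{267535} \approx -2.6165 \cdot 10^{-5}$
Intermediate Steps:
$M{\left(N \right)} = \frac{8}{7}$ ($M{\left(N \right)} = \frac{1}{7} \cdot 8 = \frac{8}{7}$)
$x{\left(g \right)} = - 3 g$
$n{\left(T,h \right)} = - 221 h + \frac{8 T}{7}$ ($n{\left(T,h \right)} = \frac{8 T}{7} - 221 h = - 221 h + \frac{8 T}{7}$)
$\frac{1}{n{\left(292,174 \right)} + x{\left(Z \right)}} = \frac{1}{\left(\left(-221\right) 174 + \frac{8}{7} \cdot 292\right) - 99} = \frac{1}{\left(-38454 + \frac{2336}{7}\right) - 99} = \frac{1}{- \frac{266842}{7} - 99} = \frac{1}{- \frac{267535}{7}} = - \frac{7}{267535}$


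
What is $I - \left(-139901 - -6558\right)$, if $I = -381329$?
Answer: $-247986$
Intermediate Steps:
$I - \left(-139901 - -6558\right) = -381329 - \left(-139901 - -6558\right) = -381329 - \left(-139901 + 6558\right) = -381329 - -133343 = -381329 + 133343 = -247986$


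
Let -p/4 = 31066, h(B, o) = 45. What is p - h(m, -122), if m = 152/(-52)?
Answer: -124309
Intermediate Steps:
m = -38/13 (m = 152*(-1/52) = -38/13 ≈ -2.9231)
p = -124264 (p = -4*31066 = -124264)
p - h(m, -122) = -124264 - 1*45 = -124264 - 45 = -124309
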